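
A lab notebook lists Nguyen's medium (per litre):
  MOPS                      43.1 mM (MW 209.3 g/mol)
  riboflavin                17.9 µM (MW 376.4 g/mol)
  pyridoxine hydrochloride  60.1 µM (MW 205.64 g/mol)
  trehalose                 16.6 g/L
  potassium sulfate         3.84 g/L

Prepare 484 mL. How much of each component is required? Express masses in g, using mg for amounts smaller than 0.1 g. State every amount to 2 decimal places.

MOPS 4.37 g; riboflavin 3.26 mg; pyridoxine hydrochloride 5.98 mg; trehalose 8.03 g; potassium sulfate 1.86 g

Working volume: 484 mL = 0.484 L.
MOPS: 43.1 mmol/L × 209.3 g/mol × 0.484 L ÷ 1000 = 4.37 g
riboflavin: 17.9 µmol/L × 376.4 g/mol × 0.484 L ÷ 1000 = 3.26 mg
pyridoxine hydrochloride: 60.1 µmol/L × 205.64 g/mol × 0.484 L ÷ 1000 = 5.98 mg
trehalose: 16.6 g/L × 0.484 L = 8.03 g
potassium sulfate: 3.84 g/L × 0.484 L = 1.86 g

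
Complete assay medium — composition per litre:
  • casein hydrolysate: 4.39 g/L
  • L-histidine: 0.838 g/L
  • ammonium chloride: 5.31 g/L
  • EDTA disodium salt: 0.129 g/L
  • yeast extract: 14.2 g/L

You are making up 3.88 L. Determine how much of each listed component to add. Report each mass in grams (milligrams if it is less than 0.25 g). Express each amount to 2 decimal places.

Working volume: 3.88 L.
casein hydrolysate: 4.39 g/L × 3.88 L = 17.03 g
L-histidine: 0.838 g/L × 3.88 L = 3.25 g
ammonium chloride: 5.31 g/L × 3.88 L = 20.60 g
EDTA disodium salt: 0.129 g/L × 3.88 L = 0.50 g
yeast extract: 14.2 g/L × 3.88 L = 55.10 g

casein hydrolysate 17.03 g; L-histidine 3.25 g; ammonium chloride 20.60 g; EDTA disodium salt 0.50 g; yeast extract 55.10 g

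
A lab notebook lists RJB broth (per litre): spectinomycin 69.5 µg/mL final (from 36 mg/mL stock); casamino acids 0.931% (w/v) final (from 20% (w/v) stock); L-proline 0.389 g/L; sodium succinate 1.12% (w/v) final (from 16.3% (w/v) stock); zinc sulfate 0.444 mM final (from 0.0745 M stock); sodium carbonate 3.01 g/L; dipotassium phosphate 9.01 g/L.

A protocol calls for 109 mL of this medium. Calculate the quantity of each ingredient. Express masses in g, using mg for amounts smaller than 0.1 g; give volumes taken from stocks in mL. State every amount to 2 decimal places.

Scale factor relative to 1 L: 0.109.
spectinomycin: V = C2·V2/C1 = 69.5 µg/mL × 109 mL ÷ 36000 µg/mL = 0.21 mL
casamino acids: V = C2·V2/C1 = 0.931% ÷ 20% × 109 mL = 5.07 mL
L-proline: 0.389 g/L × 0.109 L = 0.042401 g = 42.40 mg
sodium succinate: C1V1 = C2V2 → 1.12% ÷ 16.3% × 109 mL = 7.49 mL
zinc sulfate: dilute stock: 0.444 mM × 109 mL ÷ 74.5 mM = 0.65 mL
sodium carbonate: 3.01 g/L × 0.109 L = 0.33 g
dipotassium phosphate: 9.01 g/L × 0.109 L = 0.98 g

spectinomycin 0.21 mL; casamino acids 5.07 mL; L-proline 42.40 mg; sodium succinate 7.49 mL; zinc sulfate 0.65 mL; sodium carbonate 0.33 g; dipotassium phosphate 0.98 g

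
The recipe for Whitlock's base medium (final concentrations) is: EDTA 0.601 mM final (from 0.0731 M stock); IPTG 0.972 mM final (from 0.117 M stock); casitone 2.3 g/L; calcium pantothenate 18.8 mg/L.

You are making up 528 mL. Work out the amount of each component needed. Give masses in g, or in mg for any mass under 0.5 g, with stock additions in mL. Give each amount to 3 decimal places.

Target volume = 528 mL = 0.528 L.
EDTA: dilute stock: 0.601 mM × 528 mL ÷ 73.1 mM = 4.341 mL
IPTG: V = C2·V2/C1 = 0.972 mM × 528 mL ÷ 117 mM = 4.386 mL
casitone: 2.3 g/L × 0.528 L = 1.214 g
calcium pantothenate: 18.8 mg/L × 0.528 L = 9.926 mg

EDTA 4.341 mL; IPTG 4.386 mL; casitone 1.214 g; calcium pantothenate 9.926 mg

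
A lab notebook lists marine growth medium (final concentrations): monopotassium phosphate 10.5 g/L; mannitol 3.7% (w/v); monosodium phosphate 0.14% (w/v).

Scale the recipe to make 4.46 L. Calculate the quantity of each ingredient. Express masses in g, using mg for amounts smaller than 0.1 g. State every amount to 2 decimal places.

Scale factor relative to 1 L: 4.46.
monopotassium phosphate: 10.5 g/L × 4.46 L = 46.83 g
mannitol: 3.7 g per 100 mL × 4460 mL ÷ 100 = 165.02 g
monosodium phosphate: 0.14% w/v = 1.4 g/L → 1.4 × 4.46 L = 6.24 g

monopotassium phosphate 46.83 g; mannitol 165.02 g; monosodium phosphate 6.24 g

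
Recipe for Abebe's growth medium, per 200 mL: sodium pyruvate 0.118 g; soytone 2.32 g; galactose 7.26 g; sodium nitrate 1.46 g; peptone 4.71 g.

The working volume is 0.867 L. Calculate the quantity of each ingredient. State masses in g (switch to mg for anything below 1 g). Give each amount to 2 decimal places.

sodium pyruvate 511.53 mg; soytone 10.06 g; galactose 31.47 g; sodium nitrate 6.33 g; peptone 20.42 g

Ratio of target to recipe volume: 867 / 200 = 4.335.
sodium pyruvate: 0.118 g × (867 mL / 200 mL) = 0.51153 g = 511.53 mg
soytone: 2.32 g × (867 mL / 200 mL) = 10.06 g
galactose: 7.26 g × (867 mL / 200 mL) = 31.47 g
sodium nitrate: 1.46 g × (867 mL / 200 mL) = 6.33 g
peptone: 4.71 g × (867 mL / 200 mL) = 20.42 g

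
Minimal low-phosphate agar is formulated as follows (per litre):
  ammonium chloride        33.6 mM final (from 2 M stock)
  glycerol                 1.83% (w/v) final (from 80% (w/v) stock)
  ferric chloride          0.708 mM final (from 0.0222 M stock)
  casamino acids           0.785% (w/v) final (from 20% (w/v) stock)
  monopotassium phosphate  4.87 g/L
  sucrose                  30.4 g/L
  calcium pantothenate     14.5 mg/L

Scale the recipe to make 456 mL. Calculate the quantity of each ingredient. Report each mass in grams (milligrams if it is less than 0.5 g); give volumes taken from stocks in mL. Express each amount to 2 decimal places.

Working volume: 456 mL = 0.456 L.
ammonium chloride: dilute stock: 33.6 mM × 456 mL ÷ 2000 mM = 7.66 mL
glycerol: C1V1 = C2V2 → 1.83% ÷ 80% × 456 mL = 10.43 mL
ferric chloride: C1V1 = C2V2 → 0.708 mM × 456 mL ÷ 22.2 mM = 14.54 mL
casamino acids: dilute stock: 0.785% ÷ 20% × 456 mL = 17.90 mL
monopotassium phosphate: 4.87 g/L × 0.456 L = 2.22 g
sucrose: 30.4 g/L × 0.456 L = 13.86 g
calcium pantothenate: 14.5 mg/L × 0.456 L = 6.61 mg

ammonium chloride 7.66 mL; glycerol 10.43 mL; ferric chloride 14.54 mL; casamino acids 17.90 mL; monopotassium phosphate 2.22 g; sucrose 13.86 g; calcium pantothenate 6.61 mg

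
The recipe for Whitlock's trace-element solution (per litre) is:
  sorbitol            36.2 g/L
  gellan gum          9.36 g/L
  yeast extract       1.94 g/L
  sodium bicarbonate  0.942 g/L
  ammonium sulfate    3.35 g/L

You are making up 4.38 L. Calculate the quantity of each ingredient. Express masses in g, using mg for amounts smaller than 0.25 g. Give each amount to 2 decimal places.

sorbitol 158.56 g; gellan gum 41.00 g; yeast extract 8.50 g; sodium bicarbonate 4.13 g; ammonium sulfate 14.67 g

Scale factor relative to 1 L: 4.38.
sorbitol: 36.2 g/L × 4.38 L = 158.56 g
gellan gum: 9.36 g/L × 4.38 L = 41.00 g
yeast extract: 1.94 g/L × 4.38 L = 8.50 g
sodium bicarbonate: 0.942 g/L × 4.38 L = 4.13 g
ammonium sulfate: 3.35 g/L × 4.38 L = 14.67 g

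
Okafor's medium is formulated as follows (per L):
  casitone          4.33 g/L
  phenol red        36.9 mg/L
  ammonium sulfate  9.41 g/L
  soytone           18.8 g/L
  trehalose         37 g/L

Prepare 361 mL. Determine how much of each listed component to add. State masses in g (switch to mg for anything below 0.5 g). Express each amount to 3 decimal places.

casitone 1.563 g; phenol red 13.321 mg; ammonium sulfate 3.397 g; soytone 6.787 g; trehalose 13.357 g

Scale factor relative to 1 L: 0.361.
casitone: 4.33 g/L × 0.361 L = 1.563 g
phenol red: 36.9 mg/L × 0.361 L = 13.321 mg
ammonium sulfate: 9.41 g/L × 0.361 L = 3.397 g
soytone: 18.8 g/L × 0.361 L = 6.787 g
trehalose: 37 g/L × 0.361 L = 13.357 g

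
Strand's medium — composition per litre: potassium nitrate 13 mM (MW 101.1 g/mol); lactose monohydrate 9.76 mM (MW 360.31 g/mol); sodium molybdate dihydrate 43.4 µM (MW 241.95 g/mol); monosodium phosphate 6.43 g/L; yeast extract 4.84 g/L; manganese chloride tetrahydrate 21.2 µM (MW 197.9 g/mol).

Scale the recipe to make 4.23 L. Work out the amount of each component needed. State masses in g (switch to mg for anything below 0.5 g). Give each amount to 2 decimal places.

potassium nitrate 5.56 g; lactose monohydrate 14.88 g; sodium molybdate dihydrate 44.42 mg; monosodium phosphate 27.20 g; yeast extract 20.47 g; manganese chloride tetrahydrate 17.75 mg

Scale factor relative to 1 L: 4.23.
potassium nitrate: 13 mmol/L × 101.1 g/mol × 4.23 L ÷ 1000 = 5.56 g
lactose monohydrate: 9.76 mmol/L × 360.31 g/mol × 4.23 L ÷ 1000 = 14.88 g
sodium molybdate dihydrate: 43.4 µmol/L × 241.95 g/mol × 4.23 L ÷ 1000 = 44.42 mg
monosodium phosphate: 6.43 g/L × 4.23 L = 27.20 g
yeast extract: 4.84 g/L × 4.23 L = 20.47 g
manganese chloride tetrahydrate: 21.2 µmol/L × 197.9 g/mol × 4.23 L ÷ 1000 = 17.75 mg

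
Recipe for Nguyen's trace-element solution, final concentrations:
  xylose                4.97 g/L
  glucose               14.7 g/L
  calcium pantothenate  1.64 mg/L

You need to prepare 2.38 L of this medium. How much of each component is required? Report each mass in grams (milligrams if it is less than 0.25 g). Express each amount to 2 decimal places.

Working volume: 2.38 L.
xylose: 4.97 g/L × 2.38 L = 11.83 g
glucose: 14.7 g/L × 2.38 L = 34.99 g
calcium pantothenate: 1.64 mg/L × 2.38 L = 3.90 mg

xylose 11.83 g; glucose 34.99 g; calcium pantothenate 3.90 mg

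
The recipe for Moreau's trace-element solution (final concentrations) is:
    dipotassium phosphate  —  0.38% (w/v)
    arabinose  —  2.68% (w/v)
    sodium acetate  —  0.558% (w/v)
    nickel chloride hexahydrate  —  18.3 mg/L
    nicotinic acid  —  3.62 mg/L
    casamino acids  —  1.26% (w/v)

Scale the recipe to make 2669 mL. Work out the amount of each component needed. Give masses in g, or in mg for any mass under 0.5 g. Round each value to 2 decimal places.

dipotassium phosphate 10.14 g; arabinose 71.53 g; sodium acetate 14.89 g; nickel chloride hexahydrate 48.84 mg; nicotinic acid 9.66 mg; casamino acids 33.63 g

Scale factor relative to 1 L: 2.669.
dipotassium phosphate: 0.38% w/v = 3.8 g/L → 3.8 × 2.669 L = 10.14 g
arabinose: 2.68% w/v = 26.8 g/L → 26.8 × 2.669 L = 71.53 g
sodium acetate: 0.558 g per 100 mL × 2669 mL ÷ 100 = 14.89 g
nickel chloride hexahydrate: 18.3 mg/L × 2.669 L = 48.84 mg
nicotinic acid: 3.62 mg/L × 2.669 L = 9.66 mg
casamino acids: 1.26 g per 100 mL × 2669 mL ÷ 100 = 33.63 g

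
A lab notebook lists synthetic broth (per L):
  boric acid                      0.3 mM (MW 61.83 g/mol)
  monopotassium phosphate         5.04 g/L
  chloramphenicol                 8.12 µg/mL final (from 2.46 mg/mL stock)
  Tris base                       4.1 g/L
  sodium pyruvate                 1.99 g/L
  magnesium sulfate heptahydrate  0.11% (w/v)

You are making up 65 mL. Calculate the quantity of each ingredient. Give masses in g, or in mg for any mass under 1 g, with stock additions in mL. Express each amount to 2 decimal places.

boric acid 1.21 mg; monopotassium phosphate 327.60 mg; chloramphenicol 0.21 mL; Tris base 266.50 mg; sodium pyruvate 129.35 mg; magnesium sulfate heptahydrate 71.50 mg

Target volume = 65 mL = 0.065 L.
boric acid: 0.3 mmol/L × 61.83 mg/mmol × 0.065 L = 1.21 mg
monopotassium phosphate: 5.04 g/L × 0.065 L = 0.3276 g = 327.60 mg
chloramphenicol: dilute stock: 8.12 µg/mL × 65 mL ÷ 2460 µg/mL = 0.21 mL
Tris base: 4.1 g/L × 0.065 L = 0.2665 g = 266.50 mg
sodium pyruvate: 1.99 g/L × 0.065 L = 0.12935 g = 129.35 mg
magnesium sulfate heptahydrate: 0.11 g per 100 mL × 65 mL ÷ 100 = 0.0715 g = 71.50 mg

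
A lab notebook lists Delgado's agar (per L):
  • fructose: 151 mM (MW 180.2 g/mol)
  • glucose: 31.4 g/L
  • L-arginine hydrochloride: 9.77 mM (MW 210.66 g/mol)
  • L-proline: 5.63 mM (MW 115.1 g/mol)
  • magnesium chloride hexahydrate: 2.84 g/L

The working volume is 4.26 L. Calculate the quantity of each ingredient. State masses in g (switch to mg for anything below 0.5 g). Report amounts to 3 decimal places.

Scale factor relative to 1 L: 4.26.
fructose: 151 mmol/L × 180.2 g/mol × 4.26 L ÷ 1000 = 115.915 g
glucose: 31.4 g/L × 4.26 L = 133.764 g
L-arginine hydrochloride: 9.77 mmol/L × 210.66 g/mol × 4.26 L ÷ 1000 = 8.768 g
L-proline: 5.63 mmol/L × 115.1 g/mol × 4.26 L ÷ 1000 = 2.761 g
magnesium chloride hexahydrate: 2.84 g/L × 4.26 L = 12.098 g

fructose 115.915 g; glucose 133.764 g; L-arginine hydrochloride 8.768 g; L-proline 2.761 g; magnesium chloride hexahydrate 12.098 g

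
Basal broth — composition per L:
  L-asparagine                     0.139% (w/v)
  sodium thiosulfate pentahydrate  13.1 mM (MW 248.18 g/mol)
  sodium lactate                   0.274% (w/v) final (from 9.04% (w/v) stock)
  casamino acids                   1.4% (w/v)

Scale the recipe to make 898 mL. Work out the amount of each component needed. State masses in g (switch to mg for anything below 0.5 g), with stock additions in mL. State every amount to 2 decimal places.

L-asparagine 1.25 g; sodium thiosulfate pentahydrate 2.92 g; sodium lactate 27.22 mL; casamino acids 12.57 g

Scale factor relative to 1 L: 0.898.
L-asparagine: 0.139% w/v = 1.39 g/L → 1.39 × 0.898 L = 1.25 g
sodium thiosulfate pentahydrate: 13.1 mmol/L × 248.18 g/mol × 0.898 L ÷ 1000 = 2.92 g
sodium lactate: V = C2·V2/C1 = 0.274% ÷ 9.04% × 898 mL = 27.22 mL
casamino acids: 1.4 g per 100 mL × 898 mL ÷ 100 = 12.57 g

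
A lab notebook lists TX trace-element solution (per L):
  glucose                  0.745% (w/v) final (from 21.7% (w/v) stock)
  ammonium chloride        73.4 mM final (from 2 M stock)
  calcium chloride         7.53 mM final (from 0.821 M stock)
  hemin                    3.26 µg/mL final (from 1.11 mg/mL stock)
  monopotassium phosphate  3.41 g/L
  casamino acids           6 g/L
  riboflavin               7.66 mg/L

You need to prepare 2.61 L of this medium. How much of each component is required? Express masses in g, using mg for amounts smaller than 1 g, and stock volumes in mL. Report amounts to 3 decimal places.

glucose 89.606 mL; ammonium chloride 95.787 mL; calcium chloride 23.938 mL; hemin 7.665 mL; monopotassium phosphate 8.900 g; casamino acids 15.660 g; riboflavin 19.993 mg

Scale factor relative to 1 L: 2.61.
glucose: dilute stock: 0.745% ÷ 21.7% × 2610 mL = 89.606 mL
ammonium chloride: V = C2·V2/C1 = 73.4 mM × 2610 mL ÷ 2000 mM = 95.787 mL
calcium chloride: C1V1 = C2V2 → 7.53 mM × 2610 mL ÷ 821 mM = 23.938 mL
hemin: C1V1 = C2V2 → 3.26 µg/mL × 2610 mL ÷ 1110 µg/mL = 7.665 mL
monopotassium phosphate: 3.41 g/L × 2.61 L = 8.900 g
casamino acids: 6 g/L × 2.61 L = 15.660 g
riboflavin: 7.66 mg/L × 2.61 L = 19.993 mg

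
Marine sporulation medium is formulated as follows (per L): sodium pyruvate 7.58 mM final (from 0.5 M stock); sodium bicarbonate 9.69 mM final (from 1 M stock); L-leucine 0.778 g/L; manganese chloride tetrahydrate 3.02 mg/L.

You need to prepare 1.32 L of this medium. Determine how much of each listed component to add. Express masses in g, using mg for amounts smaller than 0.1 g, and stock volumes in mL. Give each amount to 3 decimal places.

Scale factor relative to 1 L: 1.32.
sodium pyruvate: C1V1 = C2V2 → 7.58 mM × 1320 mL ÷ 500 mM = 20.011 mL
sodium bicarbonate: C1V1 = C2V2 → 9.69 mM × 1320 mL ÷ 1000 mM = 12.791 mL
L-leucine: 0.778 g/L × 1.32 L = 1.027 g
manganese chloride tetrahydrate: 3.02 mg/L × 1.32 L = 3.986 mg

sodium pyruvate 20.011 mL; sodium bicarbonate 12.791 mL; L-leucine 1.027 g; manganese chloride tetrahydrate 3.986 mg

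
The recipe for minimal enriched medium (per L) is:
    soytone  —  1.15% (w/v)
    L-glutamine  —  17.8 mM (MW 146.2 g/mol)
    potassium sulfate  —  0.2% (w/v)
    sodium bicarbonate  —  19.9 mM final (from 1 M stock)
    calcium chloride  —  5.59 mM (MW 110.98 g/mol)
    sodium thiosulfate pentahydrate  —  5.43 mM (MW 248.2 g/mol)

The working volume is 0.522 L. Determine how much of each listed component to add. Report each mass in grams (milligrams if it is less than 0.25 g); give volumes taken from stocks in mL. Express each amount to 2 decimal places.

soytone 6.00 g; L-glutamine 1.36 g; potassium sulfate 1.04 g; sodium bicarbonate 10.39 mL; calcium chloride 0.32 g; sodium thiosulfate pentahydrate 0.70 g

Scale factor relative to 1 L: 0.522.
soytone: 1.15 g per 100 mL × 522 mL ÷ 100 = 6.00 g
L-glutamine: 17.8 mmol/L × 146.2 g/mol × 0.522 L ÷ 1000 = 1.36 g
potassium sulfate: 0.2 g per 100 mL × 522 mL ÷ 100 = 1.04 g
sodium bicarbonate: C1V1 = C2V2 → 19.9 mM × 522 mL ÷ 1000 mM = 10.39 mL
calcium chloride: 5.59 mmol/L × 110.98 g/mol × 0.522 L ÷ 1000 = 0.32 g
sodium thiosulfate pentahydrate: 5.43 mmol/L × 248.2 g/mol × 0.522 L ÷ 1000 = 0.70 g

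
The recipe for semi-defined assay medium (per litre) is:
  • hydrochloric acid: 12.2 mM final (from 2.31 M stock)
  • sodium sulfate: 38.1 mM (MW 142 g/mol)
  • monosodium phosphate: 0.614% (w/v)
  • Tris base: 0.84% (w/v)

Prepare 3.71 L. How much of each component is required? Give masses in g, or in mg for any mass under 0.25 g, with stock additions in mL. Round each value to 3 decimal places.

hydrochloric acid 19.594 mL; sodium sulfate 20.072 g; monosodium phosphate 22.779 g; Tris base 31.164 g

Scale factor relative to 1 L: 3.71.
hydrochloric acid: dilute stock: 12.2 mM × 3710 mL ÷ 2310 mM = 19.594 mL
sodium sulfate: 38.1 mmol/L × 142 g/mol × 3.71 L ÷ 1000 = 20.072 g
monosodium phosphate: 0.614% w/v = 6.14 g/L → 6.14 × 3.71 L = 22.779 g
Tris base: 0.84 g per 100 mL × 3710 mL ÷ 100 = 31.164 g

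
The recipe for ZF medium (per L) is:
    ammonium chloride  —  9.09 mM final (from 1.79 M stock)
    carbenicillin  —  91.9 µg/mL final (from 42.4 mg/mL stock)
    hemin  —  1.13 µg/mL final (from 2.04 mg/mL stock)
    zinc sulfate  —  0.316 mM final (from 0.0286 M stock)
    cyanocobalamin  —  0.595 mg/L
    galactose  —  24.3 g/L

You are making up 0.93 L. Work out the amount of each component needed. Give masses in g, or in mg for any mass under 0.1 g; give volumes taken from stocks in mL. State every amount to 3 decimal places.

ammonium chloride 4.723 mL; carbenicillin 2.016 mL; hemin 0.515 mL; zinc sulfate 10.276 mL; cyanocobalamin 0.553 mg; galactose 22.599 g

Scale factor relative to 1 L: 0.93.
ammonium chloride: V = C2·V2/C1 = 9.09 mM × 930 mL ÷ 1790 mM = 4.723 mL
carbenicillin: C1V1 = C2V2 → 91.9 µg/mL × 930 mL ÷ 42400 µg/mL = 2.016 mL
hemin: C1V1 = C2V2 → 1.13 µg/mL × 930 mL ÷ 2040 µg/mL = 0.515 mL
zinc sulfate: dilute stock: 0.316 mM × 930 mL ÷ 28.6 mM = 10.276 mL
cyanocobalamin: 0.595 mg/L × 0.93 L = 0.553 mg
galactose: 24.3 g/L × 0.93 L = 22.599 g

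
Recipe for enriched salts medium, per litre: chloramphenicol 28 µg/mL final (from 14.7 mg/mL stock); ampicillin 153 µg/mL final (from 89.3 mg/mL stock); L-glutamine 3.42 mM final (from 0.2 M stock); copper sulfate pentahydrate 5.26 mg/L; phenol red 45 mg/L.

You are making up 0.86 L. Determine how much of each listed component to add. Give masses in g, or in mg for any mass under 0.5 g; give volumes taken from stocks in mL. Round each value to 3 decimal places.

Scale factor relative to 1 L: 0.86.
chloramphenicol: C1V1 = C2V2 → 28 µg/mL × 860 mL ÷ 14700 µg/mL = 1.638 mL
ampicillin: dilute stock: 153 µg/mL × 860 mL ÷ 89300 µg/mL = 1.473 mL
L-glutamine: C1V1 = C2V2 → 3.42 mM × 860 mL ÷ 200 mM = 14.706 mL
copper sulfate pentahydrate: 5.26 mg/L × 0.86 L = 4.524 mg
phenol red: 45 mg/L × 0.86 L = 38.700 mg

chloramphenicol 1.638 mL; ampicillin 1.473 mL; L-glutamine 14.706 mL; copper sulfate pentahydrate 4.524 mg; phenol red 38.700 mg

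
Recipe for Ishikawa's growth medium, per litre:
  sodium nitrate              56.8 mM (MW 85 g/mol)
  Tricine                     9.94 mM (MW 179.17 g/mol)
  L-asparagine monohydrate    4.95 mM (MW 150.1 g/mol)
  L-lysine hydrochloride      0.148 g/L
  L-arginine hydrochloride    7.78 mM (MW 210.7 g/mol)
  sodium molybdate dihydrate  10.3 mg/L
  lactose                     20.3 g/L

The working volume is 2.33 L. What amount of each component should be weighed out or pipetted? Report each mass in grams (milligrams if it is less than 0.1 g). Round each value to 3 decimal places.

sodium nitrate 11.249 g; Tricine 4.150 g; L-asparagine monohydrate 1.731 g; L-lysine hydrochloride 0.345 g; L-arginine hydrochloride 3.819 g; sodium molybdate dihydrate 23.999 mg; lactose 47.299 g

Working volume: 2.33 L.
sodium nitrate: 56.8 mmol/L × 85 g/mol × 2.33 L ÷ 1000 = 11.249 g
Tricine: 9.94 mmol/L × 179.17 g/mol × 2.33 L ÷ 1000 = 4.150 g
L-asparagine monohydrate: 4.95 mmol/L × 150.1 g/mol × 2.33 L ÷ 1000 = 1.731 g
L-lysine hydrochloride: 0.148 g/L × 2.33 L = 0.345 g
L-arginine hydrochloride: 7.78 mmol/L × 210.7 g/mol × 2.33 L ÷ 1000 = 3.819 g
sodium molybdate dihydrate: 10.3 mg/L × 2.33 L = 23.999 mg
lactose: 20.3 g/L × 2.33 L = 47.299 g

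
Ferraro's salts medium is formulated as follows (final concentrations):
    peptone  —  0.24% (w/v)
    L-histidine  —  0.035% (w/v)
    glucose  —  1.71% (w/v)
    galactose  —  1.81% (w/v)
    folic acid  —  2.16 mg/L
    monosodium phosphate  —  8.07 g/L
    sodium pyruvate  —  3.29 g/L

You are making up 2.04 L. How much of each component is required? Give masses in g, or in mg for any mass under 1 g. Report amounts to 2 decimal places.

peptone 4.90 g; L-histidine 714.00 mg; glucose 34.88 g; galactose 36.92 g; folic acid 4.41 mg; monosodium phosphate 16.46 g; sodium pyruvate 6.71 g

Working volume: 2.04 L.
peptone: 0.24 g per 100 mL × 2040 mL ÷ 100 = 4.90 g
L-histidine: 0.035% w/v = 0.35 g/L → 0.35 × 2.04 L = 0.714 g = 714.00 mg
glucose: 1.71 g per 100 mL × 2040 mL ÷ 100 = 34.88 g
galactose: 1.81 g per 100 mL × 2040 mL ÷ 100 = 36.92 g
folic acid: 2.16 mg/L × 2.04 L = 4.41 mg
monosodium phosphate: 8.07 g/L × 2.04 L = 16.46 g
sodium pyruvate: 3.29 g/L × 2.04 L = 6.71 g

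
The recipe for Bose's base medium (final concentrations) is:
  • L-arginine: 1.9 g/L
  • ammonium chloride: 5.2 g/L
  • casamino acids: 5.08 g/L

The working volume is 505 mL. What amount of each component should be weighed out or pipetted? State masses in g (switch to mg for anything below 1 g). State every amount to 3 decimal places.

L-arginine 959.500 mg; ammonium chloride 2.626 g; casamino acids 2.565 g

Scale factor relative to 1 L: 0.505.
L-arginine: 1.9 g/L × 0.505 L = 0.9595 g = 959.500 mg
ammonium chloride: 5.2 g/L × 0.505 L = 2.626 g
casamino acids: 5.08 g/L × 0.505 L = 2.565 g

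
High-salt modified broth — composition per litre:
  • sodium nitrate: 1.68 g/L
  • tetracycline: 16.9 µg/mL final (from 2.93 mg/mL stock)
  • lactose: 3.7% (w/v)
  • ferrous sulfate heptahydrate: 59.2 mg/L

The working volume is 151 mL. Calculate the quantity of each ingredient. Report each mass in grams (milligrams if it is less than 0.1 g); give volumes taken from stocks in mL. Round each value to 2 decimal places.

Working volume: 151 mL = 0.151 L.
sodium nitrate: 1.68 g/L × 0.151 L = 0.25 g
tetracycline: C1V1 = C2V2 → 16.9 µg/mL × 151 mL ÷ 2930 µg/mL = 0.87 mL
lactose: 3.7 g per 100 mL × 151 mL ÷ 100 = 5.59 g
ferrous sulfate heptahydrate: 59.2 mg/L × 0.151 L = 8.94 mg

sodium nitrate 0.25 g; tetracycline 0.87 mL; lactose 5.59 g; ferrous sulfate heptahydrate 8.94 mg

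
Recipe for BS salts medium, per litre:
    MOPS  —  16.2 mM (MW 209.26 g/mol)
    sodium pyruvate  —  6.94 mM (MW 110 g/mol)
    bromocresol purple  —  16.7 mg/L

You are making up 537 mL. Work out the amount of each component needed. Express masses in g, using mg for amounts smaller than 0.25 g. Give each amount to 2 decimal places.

Target volume = 537 mL = 0.537 L.
MOPS: 16.2 mmol/L × 209.26 g/mol × 0.537 L ÷ 1000 = 1.82 g
sodium pyruvate: 6.94 mmol/L × 110 g/mol × 0.537 L ÷ 1000 = 0.41 g
bromocresol purple: 16.7 mg/L × 0.537 L = 8.97 mg

MOPS 1.82 g; sodium pyruvate 0.41 g; bromocresol purple 8.97 mg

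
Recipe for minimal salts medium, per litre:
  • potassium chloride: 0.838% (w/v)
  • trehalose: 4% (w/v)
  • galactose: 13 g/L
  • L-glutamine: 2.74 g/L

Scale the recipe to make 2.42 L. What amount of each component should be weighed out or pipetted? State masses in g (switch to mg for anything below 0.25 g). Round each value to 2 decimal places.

Working volume: 2.42 L.
potassium chloride: 0.838% w/v = 8.38 g/L → 8.38 × 2.42 L = 20.28 g
trehalose: 4 g per 100 mL × 2420 mL ÷ 100 = 96.80 g
galactose: 13 g/L × 2.42 L = 31.46 g
L-glutamine: 2.74 g/L × 2.42 L = 6.63 g

potassium chloride 20.28 g; trehalose 96.80 g; galactose 31.46 g; L-glutamine 6.63 g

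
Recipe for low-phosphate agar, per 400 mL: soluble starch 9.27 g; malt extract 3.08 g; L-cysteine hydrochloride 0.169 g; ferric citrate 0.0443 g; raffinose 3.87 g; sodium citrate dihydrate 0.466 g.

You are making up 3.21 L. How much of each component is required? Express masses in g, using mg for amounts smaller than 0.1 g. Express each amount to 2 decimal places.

Scale factor = 3210 mL / 400 mL = 8.025.
soluble starch: 9.27 g × (3210 mL / 400 mL) = 74.39 g
malt extract: 3.08 g × (3210 mL / 400 mL) = 24.72 g
L-cysteine hydrochloride: 0.169 g × (3210 mL / 400 mL) = 1.36 g
ferric citrate: 0.0443 g × (3210 mL / 400 mL) = 0.36 g
raffinose: 3.87 g × (3210 mL / 400 mL) = 31.06 g
sodium citrate dihydrate: 0.466 g × (3210 mL / 400 mL) = 3.74 g

soluble starch 74.39 g; malt extract 24.72 g; L-cysteine hydrochloride 1.36 g; ferric citrate 0.36 g; raffinose 31.06 g; sodium citrate dihydrate 3.74 g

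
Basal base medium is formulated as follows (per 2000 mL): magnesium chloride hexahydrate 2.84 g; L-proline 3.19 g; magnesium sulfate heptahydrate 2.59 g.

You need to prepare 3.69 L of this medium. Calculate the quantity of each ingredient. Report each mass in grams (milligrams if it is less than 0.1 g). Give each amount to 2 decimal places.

magnesium chloride hexahydrate 5.24 g; L-proline 5.89 g; magnesium sulfate heptahydrate 4.78 g

Scale factor = 3690 mL / 2000 mL = 1.845.
magnesium chloride hexahydrate: 2.84 g × (3690 mL / 2000 mL) = 5.24 g
L-proline: 3.19 g × (3690 mL / 2000 mL) = 5.89 g
magnesium sulfate heptahydrate: 2.59 g × (3690 mL / 2000 mL) = 4.78 g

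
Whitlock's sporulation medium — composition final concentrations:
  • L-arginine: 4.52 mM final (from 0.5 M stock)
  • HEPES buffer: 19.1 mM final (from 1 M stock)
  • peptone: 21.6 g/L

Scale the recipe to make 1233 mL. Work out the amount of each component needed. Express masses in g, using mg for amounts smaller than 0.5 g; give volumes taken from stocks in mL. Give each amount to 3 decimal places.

Target volume = 1233 mL = 1.233 L.
L-arginine: dilute stock: 4.52 mM × 1233 mL ÷ 500 mM = 11.146 mL
HEPES buffer: C1V1 = C2V2 → 19.1 mM × 1233 mL ÷ 1000 mM = 23.550 mL
peptone: 21.6 g/L × 1.233 L = 26.633 g

L-arginine 11.146 mL; HEPES buffer 23.550 mL; peptone 26.633 g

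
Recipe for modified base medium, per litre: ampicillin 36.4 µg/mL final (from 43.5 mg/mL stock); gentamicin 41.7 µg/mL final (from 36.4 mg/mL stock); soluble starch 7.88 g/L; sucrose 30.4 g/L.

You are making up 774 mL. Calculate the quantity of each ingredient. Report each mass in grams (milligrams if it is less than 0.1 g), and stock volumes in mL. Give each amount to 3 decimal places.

ampicillin 0.648 mL; gentamicin 0.887 mL; soluble starch 6.099 g; sucrose 23.530 g

Working volume: 774 mL = 0.774 L.
ampicillin: C1V1 = C2V2 → 36.4 µg/mL × 774 mL ÷ 43500 µg/mL = 0.648 mL
gentamicin: C1V1 = C2V2 → 41.7 µg/mL × 774 mL ÷ 36400 µg/mL = 0.887 mL
soluble starch: 7.88 g/L × 0.774 L = 6.099 g
sucrose: 30.4 g/L × 0.774 L = 23.530 g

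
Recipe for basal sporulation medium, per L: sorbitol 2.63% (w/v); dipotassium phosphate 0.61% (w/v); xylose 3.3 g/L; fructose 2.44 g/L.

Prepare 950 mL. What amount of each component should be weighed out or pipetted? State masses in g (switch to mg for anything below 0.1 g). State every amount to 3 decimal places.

Target volume = 950 mL = 0.95 L.
sorbitol: 2.63 g per 100 mL × 950 mL ÷ 100 = 24.985 g
dipotassium phosphate: 0.61% w/v = 6.1 g/L → 6.1 × 0.95 L = 5.795 g
xylose: 3.3 g/L × 0.95 L = 3.135 g
fructose: 2.44 g/L × 0.95 L = 2.318 g

sorbitol 24.985 g; dipotassium phosphate 5.795 g; xylose 3.135 g; fructose 2.318 g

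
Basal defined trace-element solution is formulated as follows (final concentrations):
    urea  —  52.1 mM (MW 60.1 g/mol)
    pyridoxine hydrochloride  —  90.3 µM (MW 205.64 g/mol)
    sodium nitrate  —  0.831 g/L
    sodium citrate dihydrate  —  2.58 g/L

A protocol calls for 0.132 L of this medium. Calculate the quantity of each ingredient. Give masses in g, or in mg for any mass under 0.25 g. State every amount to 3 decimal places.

urea 0.413 g; pyridoxine hydrochloride 2.451 mg; sodium nitrate 109.692 mg; sodium citrate dihydrate 0.341 g

Working volume: 0.132 L.
urea: 52.1 mmol/L × 60.1 g/mol × 0.132 L ÷ 1000 = 0.413 g
pyridoxine hydrochloride: 90.3 µmol/L × 205.64 g/mol × 0.132 L ÷ 1000 = 2.451 mg
sodium nitrate: 0.831 g/L × 0.132 L = 0.109692 g = 109.692 mg
sodium citrate dihydrate: 2.58 g/L × 0.132 L = 0.341 g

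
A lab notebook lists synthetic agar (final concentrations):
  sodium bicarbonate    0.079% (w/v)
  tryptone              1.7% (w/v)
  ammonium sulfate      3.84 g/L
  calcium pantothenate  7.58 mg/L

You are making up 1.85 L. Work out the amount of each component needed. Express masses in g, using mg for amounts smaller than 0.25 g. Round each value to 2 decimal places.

sodium bicarbonate 1.46 g; tryptone 31.45 g; ammonium sulfate 7.10 g; calcium pantothenate 14.02 mg

Working volume: 1.85 L.
sodium bicarbonate: 0.079% w/v = 0.79 g/L → 0.79 × 1.85 L = 1.46 g
tryptone: 1.7% w/v = 17 g/L → 17 × 1.85 L = 31.45 g
ammonium sulfate: 3.84 g/L × 1.85 L = 7.10 g
calcium pantothenate: 7.58 mg/L × 1.85 L = 14.02 mg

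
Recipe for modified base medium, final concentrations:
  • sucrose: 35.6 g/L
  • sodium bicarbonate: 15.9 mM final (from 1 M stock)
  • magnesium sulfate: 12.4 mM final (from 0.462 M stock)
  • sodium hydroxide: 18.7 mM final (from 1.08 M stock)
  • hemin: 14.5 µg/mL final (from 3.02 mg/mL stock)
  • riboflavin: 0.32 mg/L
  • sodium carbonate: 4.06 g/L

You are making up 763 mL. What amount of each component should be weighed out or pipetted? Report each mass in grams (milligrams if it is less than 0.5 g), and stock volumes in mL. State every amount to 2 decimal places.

sucrose 27.16 g; sodium bicarbonate 12.13 mL; magnesium sulfate 20.48 mL; sodium hydroxide 13.21 mL; hemin 3.66 mL; riboflavin 0.24 mg; sodium carbonate 3.10 g

Target volume = 763 mL = 0.763 L.
sucrose: 35.6 g/L × 0.763 L = 27.16 g
sodium bicarbonate: dilute stock: 15.9 mM × 763 mL ÷ 1000 mM = 12.13 mL
magnesium sulfate: dilute stock: 12.4 mM × 763 mL ÷ 462 mM = 20.48 mL
sodium hydroxide: C1V1 = C2V2 → 18.7 mM × 763 mL ÷ 1080 mM = 13.21 mL
hemin: C1V1 = C2V2 → 14.5 µg/mL × 763 mL ÷ 3020 µg/mL = 3.66 mL
riboflavin: 0.32 mg/L × 0.763 L = 0.24 mg
sodium carbonate: 4.06 g/L × 0.763 L = 3.10 g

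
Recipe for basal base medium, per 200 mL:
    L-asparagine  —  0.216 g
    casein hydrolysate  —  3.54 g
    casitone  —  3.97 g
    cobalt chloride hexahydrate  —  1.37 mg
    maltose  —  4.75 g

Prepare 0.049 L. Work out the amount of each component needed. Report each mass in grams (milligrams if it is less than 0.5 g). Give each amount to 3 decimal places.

Scale factor = 49 mL / 200 mL = 0.245.
L-asparagine: 0.216 g × (49 mL / 200 mL) = 0.05292 g = 52.920 mg
casein hydrolysate: 3.54 g × (49 mL / 200 mL) = 0.867 g
casitone: 3.97 g × (49 mL / 200 mL) = 0.973 g
cobalt chloride hexahydrate: 1.37 mg × (49 mL / 200 mL) = 0.336 mg
maltose: 4.75 g × (49 mL / 200 mL) = 1.164 g

L-asparagine 52.920 mg; casein hydrolysate 0.867 g; casitone 0.973 g; cobalt chloride hexahydrate 0.336 mg; maltose 1.164 g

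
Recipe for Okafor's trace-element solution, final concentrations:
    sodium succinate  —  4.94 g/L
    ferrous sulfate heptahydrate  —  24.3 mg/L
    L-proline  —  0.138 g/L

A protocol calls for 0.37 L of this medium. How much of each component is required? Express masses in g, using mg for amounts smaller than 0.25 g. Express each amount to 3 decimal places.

sodium succinate 1.828 g; ferrous sulfate heptahydrate 8.991 mg; L-proline 51.060 mg

Scale factor relative to 1 L: 0.37.
sodium succinate: 4.94 g/L × 0.37 L = 1.828 g
ferrous sulfate heptahydrate: 24.3 mg/L × 0.37 L = 8.991 mg
L-proline: 0.138 g/L × 0.37 L = 0.05106 g = 51.060 mg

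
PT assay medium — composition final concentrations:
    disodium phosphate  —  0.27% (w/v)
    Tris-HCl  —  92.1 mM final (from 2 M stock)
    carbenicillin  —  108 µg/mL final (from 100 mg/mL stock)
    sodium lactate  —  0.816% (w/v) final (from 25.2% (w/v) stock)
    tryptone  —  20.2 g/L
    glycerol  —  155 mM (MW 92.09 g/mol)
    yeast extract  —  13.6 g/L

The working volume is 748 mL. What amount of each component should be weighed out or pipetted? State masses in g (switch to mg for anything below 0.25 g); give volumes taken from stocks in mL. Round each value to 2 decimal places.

Scale factor relative to 1 L: 0.748.
disodium phosphate: 0.27 g per 100 mL × 748 mL ÷ 100 = 2.02 g
Tris-HCl: V = C2·V2/C1 = 92.1 mM × 748 mL ÷ 2000 mM = 34.45 mL
carbenicillin: dilute stock: 108 µg/mL × 748 mL ÷ 100000 µg/mL = 0.81 mL
sodium lactate: C1V1 = C2V2 → 0.816% ÷ 25.2% × 748 mL = 24.22 mL
tryptone: 20.2 g/L × 0.748 L = 15.11 g
glycerol: 155 mmol/L × 92.09 g/mol × 0.748 L ÷ 1000 = 10.68 g
yeast extract: 13.6 g/L × 0.748 L = 10.17 g

disodium phosphate 2.02 g; Tris-HCl 34.45 mL; carbenicillin 0.81 mL; sodium lactate 24.22 mL; tryptone 15.11 g; glycerol 10.68 g; yeast extract 10.17 g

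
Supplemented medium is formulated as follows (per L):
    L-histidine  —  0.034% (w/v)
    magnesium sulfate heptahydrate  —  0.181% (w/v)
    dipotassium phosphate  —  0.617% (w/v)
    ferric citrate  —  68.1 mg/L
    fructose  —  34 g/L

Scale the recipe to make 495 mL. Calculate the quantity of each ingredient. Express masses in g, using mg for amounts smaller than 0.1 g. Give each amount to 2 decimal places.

Working volume: 495 mL = 0.495 L.
L-histidine: 0.034% w/v = 0.34 g/L → 0.34 × 0.495 L = 0.17 g
magnesium sulfate heptahydrate: 0.181% w/v = 1.81 g/L → 1.81 × 0.495 L = 0.90 g
dipotassium phosphate: 0.617% w/v = 6.17 g/L → 6.17 × 0.495 L = 3.05 g
ferric citrate: 68.1 mg/L × 0.495 L = 33.71 mg
fructose: 34 g/L × 0.495 L = 16.83 g

L-histidine 0.17 g; magnesium sulfate heptahydrate 0.90 g; dipotassium phosphate 3.05 g; ferric citrate 33.71 mg; fructose 16.83 g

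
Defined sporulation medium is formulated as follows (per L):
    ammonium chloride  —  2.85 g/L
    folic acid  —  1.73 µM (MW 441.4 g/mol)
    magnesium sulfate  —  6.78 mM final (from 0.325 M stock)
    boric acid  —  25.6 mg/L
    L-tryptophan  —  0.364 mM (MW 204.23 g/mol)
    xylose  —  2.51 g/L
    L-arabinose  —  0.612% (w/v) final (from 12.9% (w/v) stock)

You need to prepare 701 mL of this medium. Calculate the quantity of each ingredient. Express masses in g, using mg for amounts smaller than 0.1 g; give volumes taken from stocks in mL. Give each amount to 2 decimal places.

ammonium chloride 2.00 g; folic acid 0.54 mg; magnesium sulfate 14.62 mL; boric acid 17.95 mg; L-tryptophan 52.11 mg; xylose 1.76 g; L-arabinose 33.26 mL

Scale factor relative to 1 L: 0.701.
ammonium chloride: 2.85 g/L × 0.701 L = 2.00 g
folic acid: 1.73 µmol/L × 441.4 g/mol × 0.701 L ÷ 1000 = 0.54 mg
magnesium sulfate: C1V1 = C2V2 → 6.78 mM × 701 mL ÷ 325 mM = 14.62 mL
boric acid: 25.6 mg/L × 0.701 L = 17.95 mg
L-tryptophan: 0.364 mmol/L × 204.23 mg/mmol × 0.701 L = 52.11 mg
xylose: 2.51 g/L × 0.701 L = 1.76 g
L-arabinose: C1V1 = C2V2 → 0.612% ÷ 12.9% × 701 mL = 33.26 mL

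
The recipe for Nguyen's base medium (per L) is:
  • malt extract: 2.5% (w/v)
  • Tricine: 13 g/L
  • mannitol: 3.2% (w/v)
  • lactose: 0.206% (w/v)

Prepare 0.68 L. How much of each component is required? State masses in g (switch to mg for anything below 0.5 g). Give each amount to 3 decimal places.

Working volume: 0.68 L.
malt extract: 2.5% w/v = 25 g/L → 25 × 0.68 L = 17.000 g
Tricine: 13 g/L × 0.68 L = 8.840 g
mannitol: 3.2 g per 100 mL × 680 mL ÷ 100 = 21.760 g
lactose: 0.206% w/v = 2.06 g/L → 2.06 × 0.68 L = 1.401 g

malt extract 17.000 g; Tricine 8.840 g; mannitol 21.760 g; lactose 1.401 g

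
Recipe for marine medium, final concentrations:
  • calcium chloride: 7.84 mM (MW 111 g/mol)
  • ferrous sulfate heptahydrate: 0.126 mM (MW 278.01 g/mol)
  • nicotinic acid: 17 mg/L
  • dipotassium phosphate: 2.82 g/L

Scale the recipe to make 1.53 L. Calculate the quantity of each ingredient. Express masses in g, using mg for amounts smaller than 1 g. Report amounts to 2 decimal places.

Working volume: 1.53 L.
calcium chloride: 7.84 mmol/L × 111 g/mol × 1.53 L ÷ 1000 = 1.33 g
ferrous sulfate heptahydrate: 0.126 mmol/L × 278.01 mg/mmol × 1.53 L = 53.59 mg
nicotinic acid: 17 mg/L × 1.53 L = 26.01 mg
dipotassium phosphate: 2.82 g/L × 1.53 L = 4.31 g

calcium chloride 1.33 g; ferrous sulfate heptahydrate 53.59 mg; nicotinic acid 26.01 mg; dipotassium phosphate 4.31 g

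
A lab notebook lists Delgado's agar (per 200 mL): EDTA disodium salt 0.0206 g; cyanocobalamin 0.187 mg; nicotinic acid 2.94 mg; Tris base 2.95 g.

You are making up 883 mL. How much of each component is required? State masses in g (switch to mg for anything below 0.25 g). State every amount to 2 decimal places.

EDTA disodium salt 90.95 mg; cyanocobalamin 0.83 mg; nicotinic acid 12.98 mg; Tris base 13.02 g

Scale factor = 883 mL / 200 mL = 4.415.
EDTA disodium salt: 0.0206 g × (883 mL / 200 mL) = 0.090949 g = 90.95 mg
cyanocobalamin: 0.187 mg × (883 mL / 200 mL) = 0.83 mg
nicotinic acid: 2.94 mg × (883 mL / 200 mL) = 12.98 mg
Tris base: 2.95 g × (883 mL / 200 mL) = 13.02 g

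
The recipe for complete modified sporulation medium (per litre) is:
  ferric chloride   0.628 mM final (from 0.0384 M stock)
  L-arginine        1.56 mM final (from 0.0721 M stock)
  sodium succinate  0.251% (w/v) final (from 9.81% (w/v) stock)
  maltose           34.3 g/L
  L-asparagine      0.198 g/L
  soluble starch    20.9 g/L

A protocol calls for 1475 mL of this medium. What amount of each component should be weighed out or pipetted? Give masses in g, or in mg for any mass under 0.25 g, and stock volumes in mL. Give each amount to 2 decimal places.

Scale factor relative to 1 L: 1.475.
ferric chloride: V = C2·V2/C1 = 0.628 mM × 1475 mL ÷ 38.4 mM = 24.12 mL
L-arginine: C1V1 = C2V2 → 1.56 mM × 1475 mL ÷ 72.1 mM = 31.91 mL
sodium succinate: C1V1 = C2V2 → 0.251% ÷ 9.81% × 1475 mL = 37.74 mL
maltose: 34.3 g/L × 1.475 L = 50.59 g
L-asparagine: 0.198 g/L × 1.475 L = 0.29 g
soluble starch: 20.9 g/L × 1.475 L = 30.83 g

ferric chloride 24.12 mL; L-arginine 31.91 mL; sodium succinate 37.74 mL; maltose 50.59 g; L-asparagine 0.29 g; soluble starch 30.83 g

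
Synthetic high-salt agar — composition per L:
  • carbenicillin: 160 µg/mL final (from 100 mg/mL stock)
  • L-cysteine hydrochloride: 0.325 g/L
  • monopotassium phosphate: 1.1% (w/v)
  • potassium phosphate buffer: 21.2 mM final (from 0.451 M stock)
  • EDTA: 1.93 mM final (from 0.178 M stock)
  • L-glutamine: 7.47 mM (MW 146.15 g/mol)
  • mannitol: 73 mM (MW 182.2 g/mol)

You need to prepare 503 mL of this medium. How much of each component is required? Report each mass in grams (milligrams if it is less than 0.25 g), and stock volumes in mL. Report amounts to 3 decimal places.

Working volume: 503 mL = 0.503 L.
carbenicillin: dilute stock: 160 µg/mL × 503 mL ÷ 100000 µg/mL = 0.805 mL
L-cysteine hydrochloride: 0.325 g/L × 0.503 L = 0.163475 g = 163.475 mg
monopotassium phosphate: 1.1% w/v = 11 g/L → 11 × 0.503 L = 5.533 g
potassium phosphate buffer: dilute stock: 21.2 mM × 503 mL ÷ 451 mM = 23.644 mL
EDTA: C1V1 = C2V2 → 1.93 mM × 503 mL ÷ 178 mM = 5.454 mL
L-glutamine: 7.47 mmol/L × 146.15 g/mol × 0.503 L ÷ 1000 = 0.549 g
mannitol: 73 mmol/L × 182.2 g/mol × 0.503 L ÷ 1000 = 6.690 g

carbenicillin 0.805 mL; L-cysteine hydrochloride 163.475 mg; monopotassium phosphate 5.533 g; potassium phosphate buffer 23.644 mL; EDTA 5.454 mL; L-glutamine 0.549 g; mannitol 6.690 g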